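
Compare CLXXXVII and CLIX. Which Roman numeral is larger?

CLXXXVII = 187
CLIX = 159
187 is larger

CLXXXVII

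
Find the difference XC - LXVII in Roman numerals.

XC = 90
LXVII = 67
90 - 67 = 23

XXIII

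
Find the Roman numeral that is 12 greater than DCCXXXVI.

DCCXXXVI = 736
736 + 12 = 748

DCCXLVIII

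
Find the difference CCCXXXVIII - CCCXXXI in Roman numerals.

CCCXXXVIII = 338
CCCXXXI = 331
338 - 331 = 7

VII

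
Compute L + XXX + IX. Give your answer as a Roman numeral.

L = 50, XXX = 30, IX = 9
50 + 30 = 80
80 + 9 = 89

LXXXIX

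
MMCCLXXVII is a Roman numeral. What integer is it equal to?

MMCCLXXVII: M=1000, M=1000, C=100, C=100, L=50, X=10, X=10, V=5, I=1, I=1
1000 + 1000 + 100 + 100 + 50 + 10 + 10 + 5 + 1 + 1 = 2277

2277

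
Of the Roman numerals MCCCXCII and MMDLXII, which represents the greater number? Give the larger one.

MCCCXCII = 1392
MMDLXII = 2562
2562 is larger

MMDLXII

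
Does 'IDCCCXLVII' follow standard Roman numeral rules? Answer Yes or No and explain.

'IDCCCXLVII': Invalid subtractive combination: ID

No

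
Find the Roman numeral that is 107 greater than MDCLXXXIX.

MDCLXXXIX = 1689
1689 + 107 = 1796

MDCCXCVI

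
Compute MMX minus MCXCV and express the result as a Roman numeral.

MMX = 2010
MCXCV = 1195
2010 - 1195 = 815

DCCCXV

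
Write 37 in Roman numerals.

Convert 37 to Roman numerals:
  37 contains 3×10 (XXX)
  7 contains 1×5 (V)
  2 contains 2×1 (II)

XXXVII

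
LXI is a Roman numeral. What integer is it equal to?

LXI: L=50, X=10, I=1
50 + 10 + 1 = 61

61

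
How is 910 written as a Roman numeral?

Convert 910 to Roman numerals:
  910 contains 1×900 (CM)
  10 contains 1×10 (X)

CMX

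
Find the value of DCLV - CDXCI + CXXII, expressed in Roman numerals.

DCLV = 655, CDXCI = 491, CXXII = 122
655 - 491 = 164
164 + 122 = 286

CCLXXXVI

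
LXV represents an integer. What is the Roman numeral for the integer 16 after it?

LXV = 65
65 + 16 = 81

LXXXI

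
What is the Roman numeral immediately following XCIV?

XCIV = 94, so the next integer is 94 + 1 = 95

XCV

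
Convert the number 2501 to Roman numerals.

Convert 2501 to Roman numerals:
  2501 contains 2×1000 (MM)
  501 contains 1×500 (D)
  1 contains 1×1 (I)

MMDI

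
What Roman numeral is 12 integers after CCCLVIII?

CCCLVIII = 358
358 + 12 = 370

CCCLXX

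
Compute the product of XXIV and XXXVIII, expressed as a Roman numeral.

XXIV = 24
XXXVIII = 38
24 × 38 = 912

CMXII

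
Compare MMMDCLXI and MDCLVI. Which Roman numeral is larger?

MMMDCLXI = 3661
MDCLVI = 1656
3661 is larger

MMMDCLXI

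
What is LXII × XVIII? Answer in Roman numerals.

LXII = 62
XVIII = 18
62 × 18 = 1116

MCXVI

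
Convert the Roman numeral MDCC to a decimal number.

MDCC: M=1000, D=500, C=100, C=100
1000 + 500 + 100 + 100 = 1700

1700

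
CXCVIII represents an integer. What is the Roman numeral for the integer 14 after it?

CXCVIII = 198
198 + 14 = 212

CCXII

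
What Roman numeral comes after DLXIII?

DLXIII = 563, so the next integer is 563 + 1 = 564

DLXIV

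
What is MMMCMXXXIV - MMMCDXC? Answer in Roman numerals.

MMMCMXXXIV = 3934
MMMCDXC = 3490
3934 - 3490 = 444

CDXLIV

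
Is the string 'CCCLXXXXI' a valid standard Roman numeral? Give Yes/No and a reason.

'CCCLXXXXI': More than 3 consecutive X's

No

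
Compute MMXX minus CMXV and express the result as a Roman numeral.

MMXX = 2020
CMXV = 915
2020 - 915 = 1105

MCV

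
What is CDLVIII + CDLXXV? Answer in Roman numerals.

CDLVIII = 458
CDLXXV = 475
458 + 475 = 933

CMXXXIII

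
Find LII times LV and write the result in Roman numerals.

LII = 52
LV = 55
52 × 55 = 2860

MMDCCCLX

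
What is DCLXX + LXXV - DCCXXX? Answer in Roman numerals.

DCLXX = 670, LXXV = 75, DCCXXX = 730
670 + 75 = 745
745 - 730 = 15

XV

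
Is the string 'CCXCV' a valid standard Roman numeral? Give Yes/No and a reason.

'CCXCV': Check the rules: uses only the symbols I, V, X, L, C, D, M; no symbol is repeated more than three times in a row; V, L and D each appear at most once; the only place a smaller symbol precedes a larger one is the allowed subtractive pair XC, the symbol right after such a pair (if any) is smaller than the pair's first symbol, and otherwise the values never increase from left to right. Value: C (100) + C (100) + XC (90) + V (5) = 295. So it is a valid standard Roman numeral.

Yes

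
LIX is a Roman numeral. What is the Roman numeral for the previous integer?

LIX = 59, so the previous integer is 59 - 1 = 58

LVIII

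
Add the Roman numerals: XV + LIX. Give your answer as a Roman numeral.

XV = 15
LIX = 59
15 + 59 = 74

LXXIV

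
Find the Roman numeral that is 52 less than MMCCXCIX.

MMCCXCIX = 2299
2299 - 52 = 2247

MMCCXLVII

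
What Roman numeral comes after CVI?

CVI = 106; next is 107

CVII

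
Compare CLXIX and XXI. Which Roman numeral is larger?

CLXIX = 169
XXI = 21
169 is larger

CLXIX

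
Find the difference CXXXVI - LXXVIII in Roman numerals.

CXXXVI = 136
LXXVIII = 78
136 - 78 = 58

LVIII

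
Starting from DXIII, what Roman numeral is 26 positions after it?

DXIII = 513
513 + 26 = 539

DXXXIX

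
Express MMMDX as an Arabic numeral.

MMMDX: M=1000, M=1000, M=1000, D=500, X=10
1000 + 1000 + 1000 + 500 + 10 = 3510

3510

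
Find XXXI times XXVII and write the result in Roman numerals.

XXXI = 31
XXVII = 27
31 × 27 = 837

DCCCXXXVII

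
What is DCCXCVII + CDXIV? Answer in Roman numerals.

DCCXCVII = 797
CDXIV = 414
797 + 414 = 1211

MCCXI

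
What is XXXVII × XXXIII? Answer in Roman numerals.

XXXVII = 37
XXXIII = 33
37 × 33 = 1221

MCCXXI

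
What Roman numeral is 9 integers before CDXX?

CDXX = 420
420 - 9 = 411

CDXI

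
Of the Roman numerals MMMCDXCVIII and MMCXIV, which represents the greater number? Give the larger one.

MMMCDXCVIII = 3498
MMCXIV = 2114
3498 is larger

MMMCDXCVIII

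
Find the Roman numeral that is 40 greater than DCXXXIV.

DCXXXIV = 634
634 + 40 = 674

DCLXXIV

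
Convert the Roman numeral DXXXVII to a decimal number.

DXXXVII: D=500, X=10, X=10, X=10, V=5, I=1, I=1
500 + 10 + 10 + 10 + 5 + 1 + 1 = 537

537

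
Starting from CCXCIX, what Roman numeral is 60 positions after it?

CCXCIX = 299
299 + 60 = 359

CCCLIX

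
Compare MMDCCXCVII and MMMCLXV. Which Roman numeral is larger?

MMDCCXCVII = 2797
MMMCLXV = 3165
3165 is larger

MMMCLXV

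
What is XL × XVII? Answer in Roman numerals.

XL = 40
XVII = 17
40 × 17 = 680

DCLXXX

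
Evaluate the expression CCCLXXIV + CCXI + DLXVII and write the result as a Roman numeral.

CCCLXXIV = 374, CCXI = 211, DLXVII = 567
374 + 211 = 585
585 + 567 = 1152

MCLII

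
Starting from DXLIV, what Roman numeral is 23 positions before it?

DXLIV = 544
544 - 23 = 521

DXXI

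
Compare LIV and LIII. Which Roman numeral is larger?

LIV = 54
LIII = 53
54 is larger

LIV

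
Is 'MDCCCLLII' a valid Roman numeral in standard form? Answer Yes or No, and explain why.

'MDCCCLLII': L should not appear more than once

No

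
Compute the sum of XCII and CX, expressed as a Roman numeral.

XCII = 92
CX = 110
92 + 110 = 202

CCII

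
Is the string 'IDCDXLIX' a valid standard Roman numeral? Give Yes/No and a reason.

'IDCDXLIX': D should not appear more than once

No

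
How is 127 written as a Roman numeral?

Convert 127 to Roman numerals:
  127 contains 1×100 (C)
  27 contains 2×10 (XX)
  7 contains 1×5 (V)
  2 contains 2×1 (II)

CXXVII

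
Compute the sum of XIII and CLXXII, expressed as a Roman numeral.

XIII = 13
CLXXII = 172
13 + 172 = 185

CLXXXV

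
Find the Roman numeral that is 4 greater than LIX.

LIX = 59
59 + 4 = 63

LXIII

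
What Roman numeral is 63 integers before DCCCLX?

DCCCLX = 860
860 - 63 = 797

DCCXCVII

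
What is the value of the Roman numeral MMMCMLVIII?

MMMCMLVIII: M=1000, M=1000, M=1000, CM=900, L=50, V=5, I=1, I=1, I=1
1000 + 1000 + 1000 + 900 + 50 + 5 + 1 + 1 + 1 = 3958

3958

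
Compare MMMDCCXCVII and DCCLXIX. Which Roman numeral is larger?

MMMDCCXCVII = 3797
DCCLXIX = 769
3797 is larger

MMMDCCXCVII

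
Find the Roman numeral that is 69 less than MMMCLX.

MMMCLX = 3160
3160 - 69 = 3091

MMMXCI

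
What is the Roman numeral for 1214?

Convert 1214 to Roman numerals:
  1214 contains 1×1000 (M)
  214 contains 2×100 (CC)
  14 contains 1×10 (X)
  4 contains 1×4 (IV)

MCCXIV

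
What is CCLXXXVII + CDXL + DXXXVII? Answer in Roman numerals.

CCLXXXVII = 287, CDXL = 440, DXXXVII = 537
287 + 440 = 727
727 + 537 = 1264

MCCLXIV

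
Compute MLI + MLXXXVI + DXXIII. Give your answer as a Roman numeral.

MLI = 1051, MLXXXVI = 1086, DXXIII = 523
1051 + 1086 = 2137
2137 + 523 = 2660

MMDCLX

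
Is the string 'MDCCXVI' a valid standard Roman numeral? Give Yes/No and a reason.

'MDCCXVI': Check the rules: uses only the symbols I, V, X, L, C, D, M; no symbol is repeated more than three times in a row; V, L and D each appear at most once; no smaller symbol precedes a larger one (values never increase from left to right). Value: M (1000) + D (500) + C (100) + C (100) + X (10) + V (5) + I (1) = 1716. So it is a valid standard Roman numeral.

Yes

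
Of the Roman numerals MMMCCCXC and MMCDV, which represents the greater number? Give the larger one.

MMMCCCXC = 3390
MMCDV = 2405
3390 is larger

MMMCCCXC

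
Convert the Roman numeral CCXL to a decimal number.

CCXL: C=100, C=100, XL=40
100 + 100 + 40 = 240

240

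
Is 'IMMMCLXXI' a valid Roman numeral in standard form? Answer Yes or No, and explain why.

'IMMMCLXXI': Invalid subtractive combination: IM

No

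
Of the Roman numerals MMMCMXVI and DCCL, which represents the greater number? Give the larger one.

MMMCMXVI = 3916
DCCL = 750
3916 is larger

MMMCMXVI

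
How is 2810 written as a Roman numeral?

Convert 2810 to Roman numerals:
  2810 contains 2×1000 (MM)
  810 contains 1×500 (D)
  310 contains 3×100 (CCC)
  10 contains 1×10 (X)

MMDCCCX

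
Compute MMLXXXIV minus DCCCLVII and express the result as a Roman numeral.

MMLXXXIV = 2084
DCCCLVII = 857
2084 - 857 = 1227

MCCXXVII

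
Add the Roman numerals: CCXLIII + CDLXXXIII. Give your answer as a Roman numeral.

CCXLIII = 243
CDLXXXIII = 483
243 + 483 = 726

DCCXXVI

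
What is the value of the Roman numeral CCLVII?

CCLVII: C=100, C=100, L=50, V=5, I=1, I=1
100 + 100 + 50 + 5 + 1 + 1 = 257

257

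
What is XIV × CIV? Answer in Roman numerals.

XIV = 14
CIV = 104
14 × 104 = 1456

MCDLVI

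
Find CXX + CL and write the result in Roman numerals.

CXX = 120
CL = 150
120 + 150 = 270

CCLXX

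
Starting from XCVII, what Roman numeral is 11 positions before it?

XCVII = 97
97 - 11 = 86

LXXXVI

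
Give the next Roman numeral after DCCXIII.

DCCXIII = 713; next is 714

DCCXIV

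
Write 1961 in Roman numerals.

Convert 1961 to Roman numerals:
  1961 contains 1×1000 (M)
  961 contains 1×900 (CM)
  61 contains 1×50 (L)
  11 contains 1×10 (X)
  1 contains 1×1 (I)

MCMLXI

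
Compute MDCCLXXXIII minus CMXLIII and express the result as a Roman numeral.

MDCCLXXXIII = 1783
CMXLIII = 943
1783 - 943 = 840

DCCCXL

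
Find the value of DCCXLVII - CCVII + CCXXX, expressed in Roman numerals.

DCCXLVII = 747, CCVII = 207, CCXXX = 230
747 - 207 = 540
540 + 230 = 770

DCCLXX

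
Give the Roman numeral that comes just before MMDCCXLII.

MMDCCXLII = 2742, so the previous integer is 2742 - 1 = 2741

MMDCCXLI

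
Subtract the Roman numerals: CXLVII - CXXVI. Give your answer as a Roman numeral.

CXLVII = 147
CXXVI = 126
147 - 126 = 21

XXI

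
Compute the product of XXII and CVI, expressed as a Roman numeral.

XXII = 22
CVI = 106
22 × 106 = 2332

MMCCCXXXII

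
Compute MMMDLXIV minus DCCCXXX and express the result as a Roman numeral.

MMMDLXIV = 3564
DCCCXXX = 830
3564 - 830 = 2734

MMDCCXXXIV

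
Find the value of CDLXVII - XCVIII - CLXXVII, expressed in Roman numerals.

CDLXVII = 467, XCVIII = 98, CLXXVII = 177
467 - 98 = 369
369 - 177 = 192

CXCII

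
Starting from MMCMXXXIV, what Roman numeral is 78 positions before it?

MMCMXXXIV = 2934
2934 - 78 = 2856

MMDCCCLVI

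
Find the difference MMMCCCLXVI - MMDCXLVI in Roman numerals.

MMMCCCLXVI = 3366
MMDCXLVI = 2646
3366 - 2646 = 720

DCCXX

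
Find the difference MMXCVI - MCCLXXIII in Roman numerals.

MMXCVI = 2096
MCCLXXIII = 1273
2096 - 1273 = 823

DCCCXXIII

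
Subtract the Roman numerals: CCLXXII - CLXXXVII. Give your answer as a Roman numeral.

CCLXXII = 272
CLXXXVII = 187
272 - 187 = 85

LXXXV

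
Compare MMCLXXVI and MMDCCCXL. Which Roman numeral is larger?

MMCLXXVI = 2176
MMDCCCXL = 2840
2840 is larger

MMDCCCXL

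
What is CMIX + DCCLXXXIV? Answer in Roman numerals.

CMIX = 909
DCCLXXXIV = 784
909 + 784 = 1693

MDCXCIII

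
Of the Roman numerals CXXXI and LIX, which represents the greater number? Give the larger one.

CXXXI = 131
LIX = 59
131 is larger

CXXXI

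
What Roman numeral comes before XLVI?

XLVI = 46; previous is 45

XLV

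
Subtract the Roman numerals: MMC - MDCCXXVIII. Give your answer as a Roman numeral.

MMC = 2100
MDCCXXVIII = 1728
2100 - 1728 = 372

CCCLXXII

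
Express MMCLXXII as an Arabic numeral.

MMCLXXII: M=1000, M=1000, C=100, L=50, X=10, X=10, I=1, I=1
1000 + 1000 + 100 + 50 + 10 + 10 + 1 + 1 = 2172

2172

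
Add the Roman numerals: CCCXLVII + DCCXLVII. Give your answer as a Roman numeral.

CCCXLVII = 347
DCCXLVII = 747
347 + 747 = 1094

MXCIV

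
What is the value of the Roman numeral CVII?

CVII: C=100, V=5, I=1, I=1
100 + 5 + 1 + 1 = 107

107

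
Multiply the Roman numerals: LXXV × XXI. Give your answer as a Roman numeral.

LXXV = 75
XXI = 21
75 × 21 = 1575

MDLXXV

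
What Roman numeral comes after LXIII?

LXIII = 63; next is 64

LXIV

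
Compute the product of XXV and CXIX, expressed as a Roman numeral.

XXV = 25
CXIX = 119
25 × 119 = 2975

MMCMLXXV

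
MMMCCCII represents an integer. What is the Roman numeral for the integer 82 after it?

MMMCCCII = 3302
3302 + 82 = 3384

MMMCCCLXXXIV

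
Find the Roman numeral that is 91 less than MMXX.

MMXX = 2020
2020 - 91 = 1929

MCMXXIX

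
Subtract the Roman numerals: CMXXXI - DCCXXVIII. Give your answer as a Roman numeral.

CMXXXI = 931
DCCXXVIII = 728
931 - 728 = 203

CCIII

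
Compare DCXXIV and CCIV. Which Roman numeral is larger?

DCXXIV = 624
CCIV = 204
624 is larger

DCXXIV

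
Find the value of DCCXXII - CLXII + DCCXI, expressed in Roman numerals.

DCCXXII = 722, CLXII = 162, DCCXI = 711
722 - 162 = 560
560 + 711 = 1271

MCCLXXI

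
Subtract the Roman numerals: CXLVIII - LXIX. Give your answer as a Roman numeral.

CXLVIII = 148
LXIX = 69
148 - 69 = 79

LXXIX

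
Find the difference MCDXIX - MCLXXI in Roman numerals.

MCDXIX = 1419
MCLXXI = 1171
1419 - 1171 = 248

CCXLVIII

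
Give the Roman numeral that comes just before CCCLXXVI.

CCCLXXVI = 376; previous is 375

CCCLXXV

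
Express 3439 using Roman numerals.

Convert 3439 to Roman numerals:
  3439 contains 3×1000 (MMM)
  439 contains 1×400 (CD)
  39 contains 3×10 (XXX)
  9 contains 1×9 (IX)

MMMCDXXXIX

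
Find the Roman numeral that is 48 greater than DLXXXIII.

DLXXXIII = 583
583 + 48 = 631

DCXXXI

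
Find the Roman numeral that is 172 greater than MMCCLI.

MMCCLI = 2251
2251 + 172 = 2423

MMCDXXIII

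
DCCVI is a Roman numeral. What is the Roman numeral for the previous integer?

DCCVI = 706, so the previous integer is 706 - 1 = 705

DCCV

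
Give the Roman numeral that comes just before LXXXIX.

LXXXIX = 89; previous is 88

LXXXVIII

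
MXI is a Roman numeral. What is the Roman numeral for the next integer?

MXI = 1011; next is 1012

MXII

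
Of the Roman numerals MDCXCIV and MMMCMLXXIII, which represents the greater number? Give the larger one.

MDCXCIV = 1694
MMMCMLXXIII = 3973
3973 is larger

MMMCMLXXIII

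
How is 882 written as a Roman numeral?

Convert 882 to Roman numerals:
  882 contains 1×500 (D)
  382 contains 3×100 (CCC)
  82 contains 1×50 (L)
  32 contains 3×10 (XXX)
  2 contains 2×1 (II)

DCCCLXXXII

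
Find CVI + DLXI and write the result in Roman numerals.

CVI = 106
DLXI = 561
106 + 561 = 667

DCLXVII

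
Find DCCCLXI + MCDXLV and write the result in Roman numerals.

DCCCLXI = 861
MCDXLV = 1445
861 + 1445 = 2306

MMCCCVI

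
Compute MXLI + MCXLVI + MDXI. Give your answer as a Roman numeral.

MXLI = 1041, MCXLVI = 1146, MDXI = 1511
1041 + 1146 = 2187
2187 + 1511 = 3698

MMMDCXCVIII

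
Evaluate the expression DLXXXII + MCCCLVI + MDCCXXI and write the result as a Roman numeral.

DLXXXII = 582, MCCCLVI = 1356, MDCCXXI = 1721
582 + 1356 = 1938
1938 + 1721 = 3659

MMMDCLIX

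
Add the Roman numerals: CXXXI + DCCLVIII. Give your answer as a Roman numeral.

CXXXI = 131
DCCLVIII = 758
131 + 758 = 889

DCCCLXXXIX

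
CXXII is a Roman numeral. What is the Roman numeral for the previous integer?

CXXII = 122; previous is 121

CXXI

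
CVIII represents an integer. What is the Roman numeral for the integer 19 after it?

CVIII = 108
108 + 19 = 127

CXXVII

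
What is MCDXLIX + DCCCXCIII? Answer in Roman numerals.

MCDXLIX = 1449
DCCCXCIII = 893
1449 + 893 = 2342

MMCCCXLII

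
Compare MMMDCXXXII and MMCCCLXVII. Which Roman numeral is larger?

MMMDCXXXII = 3632
MMCCCLXVII = 2367
3632 is larger

MMMDCXXXII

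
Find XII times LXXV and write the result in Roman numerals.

XII = 12
LXXV = 75
12 × 75 = 900

CM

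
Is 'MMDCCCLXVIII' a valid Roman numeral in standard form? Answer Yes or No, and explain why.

'MMDCCCLXVIII': Check the rules: uses only the symbols I, V, X, L, C, D, M; no symbol is repeated more than three times in a row; V, L and D each appear at most once; no smaller symbol precedes a larger one (values never increase from left to right). Value: M (1000) + M (1000) + D (500) + C (100) + C (100) + C (100) + L (50) + X (10) + V (5) + I (1) + I (1) + I (1) = 2868. So it is a valid standard Roman numeral.

Yes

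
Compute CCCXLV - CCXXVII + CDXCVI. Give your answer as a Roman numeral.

CCCXLV = 345, CCXXVII = 227, CDXCVI = 496
345 - 227 = 118
118 + 496 = 614

DCXIV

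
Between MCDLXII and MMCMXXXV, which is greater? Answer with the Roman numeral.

MCDLXII = 1462
MMCMXXXV = 2935
2935 is larger

MMCMXXXV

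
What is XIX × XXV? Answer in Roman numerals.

XIX = 19
XXV = 25
19 × 25 = 475

CDLXXV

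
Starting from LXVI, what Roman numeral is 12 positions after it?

LXVI = 66
66 + 12 = 78

LXXVIII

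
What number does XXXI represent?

XXXI: X=10, X=10, X=10, I=1
10 + 10 + 10 + 1 = 31

31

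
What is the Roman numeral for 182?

Convert 182 to Roman numerals:
  182 contains 1×100 (C)
  82 contains 1×50 (L)
  32 contains 3×10 (XXX)
  2 contains 2×1 (II)

CLXXXII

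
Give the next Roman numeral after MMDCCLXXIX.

MMDCCLXXIX = 2779, so the next integer is 2779 + 1 = 2780

MMDCCLXXX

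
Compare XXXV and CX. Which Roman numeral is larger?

XXXV = 35
CX = 110
110 is larger

CX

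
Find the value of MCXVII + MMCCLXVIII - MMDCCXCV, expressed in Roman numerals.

MCXVII = 1117, MMCCLXVIII = 2268, MMDCCXCV = 2795
1117 + 2268 = 3385
3385 - 2795 = 590

DXC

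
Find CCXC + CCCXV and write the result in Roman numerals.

CCXC = 290
CCCXV = 315
290 + 315 = 605

DCV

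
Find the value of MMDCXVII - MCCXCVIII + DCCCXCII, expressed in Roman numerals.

MMDCXVII = 2617, MCCXCVIII = 1298, DCCCXCII = 892
2617 - 1298 = 1319
1319 + 892 = 2211

MMCCXI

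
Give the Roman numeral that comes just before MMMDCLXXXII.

MMMDCLXXXII = 3682, so the previous integer is 3682 - 1 = 3681

MMMDCLXXXI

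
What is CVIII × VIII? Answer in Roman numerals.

CVIII = 108
VIII = 8
108 × 8 = 864

DCCCLXIV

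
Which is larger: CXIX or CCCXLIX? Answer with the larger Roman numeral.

CXIX = 119
CCCXLIX = 349
349 is larger

CCCXLIX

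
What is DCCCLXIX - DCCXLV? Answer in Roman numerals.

DCCCLXIX = 869
DCCXLV = 745
869 - 745 = 124

CXXIV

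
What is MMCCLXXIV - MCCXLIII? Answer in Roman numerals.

MMCCLXXIV = 2274
MCCXLIII = 1243
2274 - 1243 = 1031

MXXXI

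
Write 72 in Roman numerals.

Convert 72 to Roman numerals:
  72 contains 1×50 (L)
  22 contains 2×10 (XX)
  2 contains 2×1 (II)

LXXII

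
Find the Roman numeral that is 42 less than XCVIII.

XCVIII = 98
98 - 42 = 56

LVI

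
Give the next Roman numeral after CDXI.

CDXI = 411; next is 412

CDXII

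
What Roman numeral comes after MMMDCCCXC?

MMMDCCCXC = 3890; next is 3891

MMMDCCCXCI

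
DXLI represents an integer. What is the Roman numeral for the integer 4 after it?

DXLI = 541
541 + 4 = 545

DXLV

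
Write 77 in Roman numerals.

Convert 77 to Roman numerals:
  77 contains 1×50 (L)
  27 contains 2×10 (XX)
  7 contains 1×5 (V)
  2 contains 2×1 (II)

LXXVII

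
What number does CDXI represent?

CDXI: CD=400, X=10, I=1
400 + 10 + 1 = 411

411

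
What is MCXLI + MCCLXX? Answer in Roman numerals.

MCXLI = 1141
MCCLXX = 1270
1141 + 1270 = 2411

MMCDXI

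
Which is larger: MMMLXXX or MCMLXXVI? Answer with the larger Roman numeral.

MMMLXXX = 3080
MCMLXXVI = 1976
3080 is larger

MMMLXXX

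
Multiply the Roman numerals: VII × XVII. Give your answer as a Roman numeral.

VII = 7
XVII = 17
7 × 17 = 119

CXIX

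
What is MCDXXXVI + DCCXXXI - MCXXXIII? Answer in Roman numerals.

MCDXXXVI = 1436, DCCXXXI = 731, MCXXXIII = 1133
1436 + 731 = 2167
2167 - 1133 = 1034

MXXXIV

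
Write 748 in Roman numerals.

Convert 748 to Roman numerals:
  748 contains 1×500 (D)
  248 contains 2×100 (CC)
  48 contains 1×40 (XL)
  8 contains 1×5 (V)
  3 contains 3×1 (III)

DCCXLVIII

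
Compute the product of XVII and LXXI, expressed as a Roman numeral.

XVII = 17
LXXI = 71
17 × 71 = 1207

MCCVII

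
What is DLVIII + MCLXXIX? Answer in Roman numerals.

DLVIII = 558
MCLXXIX = 1179
558 + 1179 = 1737

MDCCXXXVII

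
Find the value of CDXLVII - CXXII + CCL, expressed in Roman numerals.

CDXLVII = 447, CXXII = 122, CCL = 250
447 - 122 = 325
325 + 250 = 575

DLXXV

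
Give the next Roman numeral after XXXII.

XXXII = 32; next is 33

XXXIII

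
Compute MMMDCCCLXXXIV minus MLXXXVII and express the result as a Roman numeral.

MMMDCCCLXXXIV = 3884
MLXXXVII = 1087
3884 - 1087 = 2797

MMDCCXCVII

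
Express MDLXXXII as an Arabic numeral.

MDLXXXII: M=1000, D=500, L=50, X=10, X=10, X=10, I=1, I=1
1000 + 500 + 50 + 10 + 10 + 10 + 1 + 1 = 1582

1582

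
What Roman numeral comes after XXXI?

XXXI = 31; next is 32

XXXII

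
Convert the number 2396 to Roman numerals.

Convert 2396 to Roman numerals:
  2396 contains 2×1000 (MM)
  396 contains 3×100 (CCC)
  96 contains 1×90 (XC)
  6 contains 1×5 (V)
  1 contains 1×1 (I)

MMCCCXCVI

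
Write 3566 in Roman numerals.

Convert 3566 to Roman numerals:
  3566 contains 3×1000 (MMM)
  566 contains 1×500 (D)
  66 contains 1×50 (L)
  16 contains 1×10 (X)
  6 contains 1×5 (V)
  1 contains 1×1 (I)

MMMDLXVI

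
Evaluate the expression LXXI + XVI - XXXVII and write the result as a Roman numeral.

LXXI = 71, XVI = 16, XXXVII = 37
71 + 16 = 87
87 - 37 = 50

L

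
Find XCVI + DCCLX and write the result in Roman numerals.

XCVI = 96
DCCLX = 760
96 + 760 = 856

DCCCLVI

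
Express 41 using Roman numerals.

Convert 41 to Roman numerals:
  41 contains 1×40 (XL)
  1 contains 1×1 (I)

XLI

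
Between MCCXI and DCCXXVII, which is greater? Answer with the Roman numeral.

MCCXI = 1211
DCCXXVII = 727
1211 is larger

MCCXI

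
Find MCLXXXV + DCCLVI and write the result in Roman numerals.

MCLXXXV = 1185
DCCLVI = 756
1185 + 756 = 1941

MCMXLI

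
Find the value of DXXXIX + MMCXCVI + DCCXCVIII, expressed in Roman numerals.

DXXXIX = 539, MMCXCVI = 2196, DCCXCVIII = 798
539 + 2196 = 2735
2735 + 798 = 3533

MMMDXXXIII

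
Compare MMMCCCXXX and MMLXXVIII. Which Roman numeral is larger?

MMMCCCXXX = 3330
MMLXXVIII = 2078
3330 is larger

MMMCCCXXX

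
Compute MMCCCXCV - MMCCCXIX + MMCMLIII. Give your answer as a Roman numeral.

MMCCCXCV = 2395, MMCCCXIX = 2319, MMCMLIII = 2953
2395 - 2319 = 76
76 + 2953 = 3029

MMMXXIX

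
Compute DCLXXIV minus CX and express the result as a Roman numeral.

DCLXXIV = 674
CX = 110
674 - 110 = 564

DLXIV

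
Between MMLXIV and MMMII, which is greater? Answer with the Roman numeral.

MMLXIV = 2064
MMMII = 3002
3002 is larger

MMMII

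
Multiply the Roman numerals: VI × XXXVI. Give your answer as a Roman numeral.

VI = 6
XXXVI = 36
6 × 36 = 216

CCXVI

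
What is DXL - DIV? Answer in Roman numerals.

DXL = 540
DIV = 504
540 - 504 = 36

XXXVI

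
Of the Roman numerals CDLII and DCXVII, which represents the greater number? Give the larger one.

CDLII = 452
DCXVII = 617
617 is larger

DCXVII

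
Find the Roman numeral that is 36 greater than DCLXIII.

DCLXIII = 663
663 + 36 = 699

DCXCIX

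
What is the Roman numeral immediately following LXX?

LXX = 70; next is 71

LXXI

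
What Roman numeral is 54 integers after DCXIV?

DCXIV = 614
614 + 54 = 668

DCLXVIII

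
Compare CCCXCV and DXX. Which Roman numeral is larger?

CCCXCV = 395
DXX = 520
520 is larger

DXX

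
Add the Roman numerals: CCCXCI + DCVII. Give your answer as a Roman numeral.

CCCXCI = 391
DCVII = 607
391 + 607 = 998

CMXCVIII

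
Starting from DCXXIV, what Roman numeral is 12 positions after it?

DCXXIV = 624
624 + 12 = 636

DCXXXVI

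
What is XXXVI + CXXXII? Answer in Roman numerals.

XXXVI = 36
CXXXII = 132
36 + 132 = 168

CLXVIII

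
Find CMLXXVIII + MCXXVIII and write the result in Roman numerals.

CMLXXVIII = 978
MCXXVIII = 1128
978 + 1128 = 2106

MMCVI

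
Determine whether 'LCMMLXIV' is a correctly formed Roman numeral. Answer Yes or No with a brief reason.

'LCMMLXIV': L should not appear more than once

No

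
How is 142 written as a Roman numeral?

Convert 142 to Roman numerals:
  142 contains 1×100 (C)
  42 contains 1×40 (XL)
  2 contains 2×1 (II)

CXLII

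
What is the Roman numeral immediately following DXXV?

DXXV = 525; next is 526

DXXVI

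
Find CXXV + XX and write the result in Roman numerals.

CXXV = 125
XX = 20
125 + 20 = 145

CXLV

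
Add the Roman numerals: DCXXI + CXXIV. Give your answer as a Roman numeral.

DCXXI = 621
CXXIV = 124
621 + 124 = 745

DCCXLV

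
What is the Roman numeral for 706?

Convert 706 to Roman numerals:
  706 contains 1×500 (D)
  206 contains 2×100 (CC)
  6 contains 1×5 (V)
  1 contains 1×1 (I)

DCCVI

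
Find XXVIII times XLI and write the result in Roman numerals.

XXVIII = 28
XLI = 41
28 × 41 = 1148

MCXLVIII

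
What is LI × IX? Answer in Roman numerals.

LI = 51
IX = 9
51 × 9 = 459

CDLIX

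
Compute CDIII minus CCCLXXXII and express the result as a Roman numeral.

CDIII = 403
CCCLXXXII = 382
403 - 382 = 21

XXI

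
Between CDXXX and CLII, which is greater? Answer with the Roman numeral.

CDXXX = 430
CLII = 152
430 is larger

CDXXX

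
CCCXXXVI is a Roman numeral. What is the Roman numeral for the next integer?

CCCXXXVI = 336; next is 337

CCCXXXVII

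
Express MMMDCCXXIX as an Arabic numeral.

MMMDCCXXIX: M=1000, M=1000, M=1000, D=500, C=100, C=100, X=10, X=10, IX=9
1000 + 1000 + 1000 + 500 + 100 + 100 + 10 + 10 + 9 = 3729

3729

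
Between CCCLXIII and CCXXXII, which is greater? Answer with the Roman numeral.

CCCLXIII = 363
CCXXXII = 232
363 is larger

CCCLXIII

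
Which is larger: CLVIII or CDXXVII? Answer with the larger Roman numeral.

CLVIII = 158
CDXXVII = 427
427 is larger

CDXXVII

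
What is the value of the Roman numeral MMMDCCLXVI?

MMMDCCLXVI: M=1000, M=1000, M=1000, D=500, C=100, C=100, L=50, X=10, V=5, I=1
1000 + 1000 + 1000 + 500 + 100 + 100 + 50 + 10 + 5 + 1 = 3766

3766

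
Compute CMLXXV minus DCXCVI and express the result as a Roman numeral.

CMLXXV = 975
DCXCVI = 696
975 - 696 = 279

CCLXXIX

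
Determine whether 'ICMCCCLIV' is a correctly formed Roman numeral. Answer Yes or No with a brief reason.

'ICMCCCLIV': Invalid subtractive combination: IC

No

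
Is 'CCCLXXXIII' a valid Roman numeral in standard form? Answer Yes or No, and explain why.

'CCCLXXXIII': Check the rules: uses only the symbols I, V, X, L, C, D, M; no symbol is repeated more than three times in a row; V, L and D each appear at most once; no smaller symbol precedes a larger one (values never increase from left to right). Value: C (100) + C (100) + C (100) + L (50) + X (10) + X (10) + X (10) + I (1) + I (1) + I (1) = 383. So it is a valid standard Roman numeral.

Yes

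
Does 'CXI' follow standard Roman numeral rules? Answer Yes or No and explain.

'CXI': Check the rules: uses only the symbols I, V, X, L, C, D, M; no symbol is repeated more than three times in a row; V, L and D each appear at most once; no smaller symbol precedes a larger one (values never increase from left to right). Value: C (100) + X (10) + I (1) = 111. So it is a valid standard Roman numeral.

Yes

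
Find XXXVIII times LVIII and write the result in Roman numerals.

XXXVIII = 38
LVIII = 58
38 × 58 = 2204

MMCCIV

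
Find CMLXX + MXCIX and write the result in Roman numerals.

CMLXX = 970
MXCIX = 1099
970 + 1099 = 2069

MMLXIX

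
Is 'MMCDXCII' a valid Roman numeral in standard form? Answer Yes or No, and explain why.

'MMCDXCII': Check the rules: uses only the symbols I, V, X, L, C, D, M; no symbol is repeated more than three times in a row; V, L and D each appear at most once; the only places a smaller symbol precedes a larger one are the allowed subtractive pairs CD, XC, the symbol right after such a pair (if any) is smaller than the pair's first symbol, and otherwise the values never increase from left to right. Value: M (1000) + M (1000) + CD (400) + XC (90) + I (1) + I (1) = 2492. So it is a valid standard Roman numeral.

Yes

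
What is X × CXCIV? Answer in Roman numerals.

X = 10
CXCIV = 194
10 × 194 = 1940

MCMXL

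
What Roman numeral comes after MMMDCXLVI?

MMMDCXLVI = 3646; next is 3647

MMMDCXLVII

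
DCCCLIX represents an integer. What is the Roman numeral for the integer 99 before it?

DCCCLIX = 859
859 - 99 = 760

DCCLX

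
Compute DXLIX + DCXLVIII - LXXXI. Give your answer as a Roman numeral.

DXLIX = 549, DCXLVIII = 648, LXXXI = 81
549 + 648 = 1197
1197 - 81 = 1116

MCXVI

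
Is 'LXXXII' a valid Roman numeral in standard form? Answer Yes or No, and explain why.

'LXXXII': Check the rules: uses only the symbols I, V, X, L, C, D, M; no symbol is repeated more than three times in a row; V, L and D each appear at most once; no smaller symbol precedes a larger one (values never increase from left to right). Value: L (50) + X (10) + X (10) + X (10) + I (1) + I (1) = 82. So it is a valid standard Roman numeral.

Yes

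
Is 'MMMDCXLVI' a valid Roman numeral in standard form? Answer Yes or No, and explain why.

'MMMDCXLVI': Check the rules: uses only the symbols I, V, X, L, C, D, M; no symbol is repeated more than three times in a row; V, L and D each appear at most once; the only place a smaller symbol precedes a larger one is the allowed subtractive pair XL, the symbol right after such a pair (if any) is smaller than the pair's first symbol, and otherwise the values never increase from left to right. Value: M (1000) + M (1000) + M (1000) + D (500) + C (100) + XL (40) + V (5) + I (1) = 3646. So it is a valid standard Roman numeral.

Yes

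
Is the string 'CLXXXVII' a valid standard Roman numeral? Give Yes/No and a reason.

'CLXXXVII': Check the rules: uses only the symbols I, V, X, L, C, D, M; no symbol is repeated more than three times in a row; V, L and D each appear at most once; no smaller symbol precedes a larger one (values never increase from left to right). Value: C (100) + L (50) + X (10) + X (10) + X (10) + V (5) + I (1) + I (1) = 187. So it is a valid standard Roman numeral.

Yes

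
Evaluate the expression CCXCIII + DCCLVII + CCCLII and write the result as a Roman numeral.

CCXCIII = 293, DCCLVII = 757, CCCLII = 352
293 + 757 = 1050
1050 + 352 = 1402

MCDII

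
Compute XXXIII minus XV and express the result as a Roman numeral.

XXXIII = 33
XV = 15
33 - 15 = 18

XVIII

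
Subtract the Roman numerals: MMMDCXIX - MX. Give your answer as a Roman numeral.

MMMDCXIX = 3619
MX = 1010
3619 - 1010 = 2609

MMDCIX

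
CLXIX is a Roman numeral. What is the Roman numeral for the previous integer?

CLXIX = 169; previous is 168

CLXVIII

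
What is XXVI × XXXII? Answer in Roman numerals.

XXVI = 26
XXXII = 32
26 × 32 = 832

DCCCXXXII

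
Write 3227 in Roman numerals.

Convert 3227 to Roman numerals:
  3227 contains 3×1000 (MMM)
  227 contains 2×100 (CC)
  27 contains 2×10 (XX)
  7 contains 1×5 (V)
  2 contains 2×1 (II)

MMMCCXXVII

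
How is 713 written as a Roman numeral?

Convert 713 to Roman numerals:
  713 contains 1×500 (D)
  213 contains 2×100 (CC)
  13 contains 1×10 (X)
  3 contains 3×1 (III)

DCCXIII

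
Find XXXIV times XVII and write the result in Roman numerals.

XXXIV = 34
XVII = 17
34 × 17 = 578

DLXXVIII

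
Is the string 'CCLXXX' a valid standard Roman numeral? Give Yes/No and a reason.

'CCLXXX': Check the rules: uses only the symbols I, V, X, L, C, D, M; no symbol is repeated more than three times in a row; V, L and D each appear at most once; no smaller symbol precedes a larger one (values never increase from left to right). Value: C (100) + C (100) + L (50) + X (10) + X (10) + X (10) = 280. So it is a valid standard Roman numeral.

Yes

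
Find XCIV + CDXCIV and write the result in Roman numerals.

XCIV = 94
CDXCIV = 494
94 + 494 = 588

DLXXXVIII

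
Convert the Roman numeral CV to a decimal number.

CV: C=100, V=5
100 + 5 = 105

105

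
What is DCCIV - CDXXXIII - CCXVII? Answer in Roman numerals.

DCCIV = 704, CDXXXIII = 433, CCXVII = 217
704 - 433 = 271
271 - 217 = 54

LIV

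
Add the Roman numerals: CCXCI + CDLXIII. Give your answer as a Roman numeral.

CCXCI = 291
CDLXIII = 463
291 + 463 = 754

DCCLIV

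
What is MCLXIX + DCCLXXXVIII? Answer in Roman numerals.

MCLXIX = 1169
DCCLXXXVIII = 788
1169 + 788 = 1957

MCMLVII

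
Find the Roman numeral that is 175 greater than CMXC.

CMXC = 990
990 + 175 = 1165

MCLXV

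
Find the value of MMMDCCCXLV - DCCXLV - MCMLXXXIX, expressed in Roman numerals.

MMMDCCCXLV = 3845, DCCXLV = 745, MCMLXXXIX = 1989
3845 - 745 = 3100
3100 - 1989 = 1111

MCXI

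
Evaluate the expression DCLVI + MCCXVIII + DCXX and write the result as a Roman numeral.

DCLVI = 656, MCCXVIII = 1218, DCXX = 620
656 + 1218 = 1874
1874 + 620 = 2494

MMCDXCIV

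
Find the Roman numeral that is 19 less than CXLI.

CXLI = 141
141 - 19 = 122

CXXII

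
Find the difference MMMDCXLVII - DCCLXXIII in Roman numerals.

MMMDCXLVII = 3647
DCCLXXIII = 773
3647 - 773 = 2874

MMDCCCLXXIV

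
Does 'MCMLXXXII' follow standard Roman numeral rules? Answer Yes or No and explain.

'MCMLXXXII': Check the rules: uses only the symbols I, V, X, L, C, D, M; no symbol is repeated more than three times in a row; V, L and D each appear at most once; the only place a smaller symbol precedes a larger one is the allowed subtractive pair CM, the symbol right after such a pair (if any) is smaller than the pair's first symbol, and otherwise the values never increase from left to right. Value: M (1000) + CM (900) + L (50) + X (10) + X (10) + X (10) + I (1) + I (1) = 1982. So it is a valid standard Roman numeral.

Yes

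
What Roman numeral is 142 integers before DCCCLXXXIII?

DCCCLXXXIII = 883
883 - 142 = 741

DCCXLI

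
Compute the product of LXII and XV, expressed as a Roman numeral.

LXII = 62
XV = 15
62 × 15 = 930

CMXXX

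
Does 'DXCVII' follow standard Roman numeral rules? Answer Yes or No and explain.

'DXCVII': Check the rules: uses only the symbols I, V, X, L, C, D, M; no symbol is repeated more than three times in a row; V, L and D each appear at most once; the only place a smaller symbol precedes a larger one is the allowed subtractive pair XC, the symbol right after such a pair (if any) is smaller than the pair's first symbol, and otherwise the values never increase from left to right. Value: D (500) + XC (90) + V (5) + I (1) + I (1) = 597. So it is a valid standard Roman numeral.

Yes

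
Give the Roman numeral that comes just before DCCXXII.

DCCXXII = 722, so the previous integer is 722 - 1 = 721

DCCXXI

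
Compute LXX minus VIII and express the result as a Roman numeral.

LXX = 70
VIII = 8
70 - 8 = 62

LXII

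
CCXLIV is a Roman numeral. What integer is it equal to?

CCXLIV: C=100, C=100, XL=40, IV=4
100 + 100 + 40 + 4 = 244

244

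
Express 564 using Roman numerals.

Convert 564 to Roman numerals:
  564 contains 1×500 (D)
  64 contains 1×50 (L)
  14 contains 1×10 (X)
  4 contains 1×4 (IV)

DLXIV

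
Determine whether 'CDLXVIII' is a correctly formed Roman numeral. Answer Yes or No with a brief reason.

'CDLXVIII': Check the rules: uses only the symbols I, V, X, L, C, D, M; no symbol is repeated more than three times in a row; V, L and D each appear at most once; the only place a smaller symbol precedes a larger one is the allowed subtractive pair CD, the symbol right after such a pair (if any) is smaller than the pair's first symbol, and otherwise the values never increase from left to right. Value: CD (400) + L (50) + X (10) + V (5) + I (1) + I (1) + I (1) = 468. So it is a valid standard Roman numeral.

Yes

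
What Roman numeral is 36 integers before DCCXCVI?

DCCXCVI = 796
796 - 36 = 760

DCCLX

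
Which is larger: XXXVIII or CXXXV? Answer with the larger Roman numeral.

XXXVIII = 38
CXXXV = 135
135 is larger

CXXXV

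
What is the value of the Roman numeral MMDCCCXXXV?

MMDCCCXXXV: M=1000, M=1000, D=500, C=100, C=100, C=100, X=10, X=10, X=10, V=5
1000 + 1000 + 500 + 100 + 100 + 100 + 10 + 10 + 10 + 5 = 2835

2835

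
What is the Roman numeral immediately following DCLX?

DCLX = 660; next is 661

DCLXI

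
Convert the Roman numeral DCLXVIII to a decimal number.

DCLXVIII: D=500, C=100, L=50, X=10, V=5, I=1, I=1, I=1
500 + 100 + 50 + 10 + 5 + 1 + 1 + 1 = 668

668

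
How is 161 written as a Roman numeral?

Convert 161 to Roman numerals:
  161 contains 1×100 (C)
  61 contains 1×50 (L)
  11 contains 1×10 (X)
  1 contains 1×1 (I)

CLXI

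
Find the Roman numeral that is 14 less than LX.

LX = 60
60 - 14 = 46

XLVI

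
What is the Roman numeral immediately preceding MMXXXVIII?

MMXXXVIII = 2038; previous is 2037

MMXXXVII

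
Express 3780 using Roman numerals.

Convert 3780 to Roman numerals:
  3780 contains 3×1000 (MMM)
  780 contains 1×500 (D)
  280 contains 2×100 (CC)
  80 contains 1×50 (L)
  30 contains 3×10 (XXX)

MMMDCCLXXX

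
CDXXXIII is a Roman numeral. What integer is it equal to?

CDXXXIII: CD=400, X=10, X=10, X=10, I=1, I=1, I=1
400 + 10 + 10 + 10 + 1 + 1 + 1 = 433

433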